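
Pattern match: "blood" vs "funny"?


Pattern of "blood": [0, 1, 2, 2, 3]
Pattern of "funny": [0, 1, 2, 2, 3]
Patterns match
Same pattern = Yes


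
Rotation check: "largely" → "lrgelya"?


Word: "largely", Candidate: "lrgelya"
Method: check if candidate is substring of word+word
"largelylargely" contains "lrgelya"? No
Is rotation = No


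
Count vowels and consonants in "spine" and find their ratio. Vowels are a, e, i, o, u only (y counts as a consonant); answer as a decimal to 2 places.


Word: "spine"
Vowels (a,e,i,o,u): 2
Consonants: 3
Ratio = 2/3
= 0.67


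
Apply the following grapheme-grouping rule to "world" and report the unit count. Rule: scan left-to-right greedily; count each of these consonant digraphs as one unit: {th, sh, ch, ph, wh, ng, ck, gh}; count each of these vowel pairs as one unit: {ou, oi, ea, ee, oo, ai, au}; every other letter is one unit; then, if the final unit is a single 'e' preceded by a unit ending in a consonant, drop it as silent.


Word: "world" (5 letters)
Left-to-right scan:
  1. 'w' (letter)
  2. 'o' (letter)
  3. 'r' (letter)
  4. 'l' (letter)
  5. 'd' (letter)
Units from scan: 5
Sound units = 5 units


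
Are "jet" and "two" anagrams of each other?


Word 1: "jet" → sorted: ejt
Word 2: "two" → sorted: otw
Same letters? ejt != otw
Anagram = No


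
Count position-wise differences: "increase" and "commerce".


Comparing character by character (same length = 8):
  Pos 0: 'i' vs 'c' !=
  Pos 1: 'n' vs 'o' !=
  Pos 2: 'c' vs 'm' !=
  Pos 3: 'r' vs 'm' !=
  Pos 4: 'e' vs 'e' =
  Pos 5: 'a' vs 'r' !=
  Pos 6: 's' vs 'c' !=
  Pos 7: 'e' vs 'e' =
Hamming distance = 6


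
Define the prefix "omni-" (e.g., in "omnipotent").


Prefix: omni-
As in: omnipotent -> omni- + potent
Meaning = all


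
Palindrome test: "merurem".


Word: "merurem"
Reversed: "merurem"
Forward == Backward? merurem == merurem
Palindrome = Yes


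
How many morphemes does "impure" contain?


Word: "impure"
Morphemes: im- | pure
Each morpheme carries meaning
= 2 morphemes


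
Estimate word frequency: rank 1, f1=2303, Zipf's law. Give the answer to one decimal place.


Zipf's law: f(r) = f(1) / r
f(1) = 2303
f(1) = 2303 / 1
= 2303.0 occurrences


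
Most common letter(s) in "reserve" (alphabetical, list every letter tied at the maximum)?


Word: "reserve"
Letter counts:
  'e': 3
  'r': 2
  's': 1
  'v': 1
Maximum count = 3
Most frequent = 'e' (3 times each)


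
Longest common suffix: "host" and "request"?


Word 1: "host"
Word 2: "request"
Comparing from end:
  Pos -1: 't' == 't'
  Pos -2: 's' == 's'
  Pos -3: 'o' != 'e' (stop)
LCS = "st" (length 2)


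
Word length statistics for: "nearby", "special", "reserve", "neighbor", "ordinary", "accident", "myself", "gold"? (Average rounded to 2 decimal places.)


Lengths: "nearby"=6, "special"=7, "reserve"=7, "neighbor"=8, "ordinary"=8, "accident"=8, "myself"=6, "gold"=4
Sum = 54, Count = 8
Average = 54/8 = 6.75
= avg=6.75, min=4, max=8


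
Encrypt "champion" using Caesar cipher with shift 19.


Word: "champion"
Shift: 19
Each letter → (letter + shift) mod 26:
  'c' (2) + 19 = 21 → 'v'
  'h' (7) + 19 = 0 → 'a'
  'a' (0) + 19 = 19 → 't'
  'm' (12) + 19 = 5 → 'f'
  'p' (15) + 19 = 8 → 'i'
  'i' (8) + 19 = 1 → 'b'
  'o' (14) + 19 = 7 → 'h'
  'n' (13) + 19 = 6 → 'g'
Result = "vatfibhg"


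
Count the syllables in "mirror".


Word: "mirror"
Syllable breakdown: mir · ror
Counting: 2 parts
= 2 syllables


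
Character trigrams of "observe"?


Word: "observe" (length 7)
Number of trigrams = 7 - 3 + 1 = 5
  Position 0: "obs"
  Position 1: "bse"
  Position 2: "ser"
  Position 3: "erv"
  Position 4: "rve"
Trigrams = "obs", "bse", "ser", "erv", "rve"


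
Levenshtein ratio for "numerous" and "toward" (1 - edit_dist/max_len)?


Word 1: "numerous" (length 8)
Word 2: "toward" (length 6)
One optimal edit sequence:
  1. substitute 'n' -> 't'  (+1)
  2. substitute 'u' -> 'o'  (+1)
  3. substitute 'm' -> 'w'  (+1)
  4. substitute 'e' -> 'a'  (+1)
  5. keep 'r'
  6. delete 'o'  (+1)
  7. delete 'u'  (+1)
  8. substitute 's' -> 'd'  (+1)
Edit distance = 7
Max length = max(8, 6) = 8
Similarity = 1 - 7/8
= 0.1250


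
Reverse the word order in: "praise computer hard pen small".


Original: "praise computer hard pen small"
Words (1..n): praise | computer | hard | pen | small
Reversed (n..1): small | pen | hard | computer | praise
Result = "small pen hard computer praise"


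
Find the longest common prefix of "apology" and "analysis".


Word 1: "apology"
Word 2: "analysis"
Comparing from start:
  Pos 0: 'a' == 'a'
  Pos 1: 'p' != 'n' (stop)
LCP = "a" (length 1)


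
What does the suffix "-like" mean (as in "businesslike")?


Suffix: -like
Example: businesslike = business + -like
Meaning = resembling


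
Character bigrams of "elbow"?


Word: "elbow" (length 5)
Number of bigrams = 5 - 2 + 1 = 4
  Position 0: "el"
  Position 1: "lb"
  Position 2: "bo"
  Position 3: "ow"
Bigrams = "el", "lb", "bo", "ow"


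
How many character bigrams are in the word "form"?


Word: "form" (length 4)
Number of 2-grams = length - 2 + 1 = 4 - 2 + 1
= 3


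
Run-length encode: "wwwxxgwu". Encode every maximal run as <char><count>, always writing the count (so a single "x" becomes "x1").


String: "wwwxxgwu"
Scanning for consecutive runs:
  'w' x 3
  'x' x 2
  'g' x 1
  'w' x 1
  'u' x 1
RLE = "w3x2g1w1u1"


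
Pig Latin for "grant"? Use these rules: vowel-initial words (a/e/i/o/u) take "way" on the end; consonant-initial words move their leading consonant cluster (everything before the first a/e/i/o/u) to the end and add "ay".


Word: "grant"
Starts with consonant(s) → move to end, add 'ay'
Consonant cluster: "gr"
Pig Latin = "antgray"


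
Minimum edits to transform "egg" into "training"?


Word 1: "egg" (length 3)
Word 2: "training" (length 8)
One optimal edit sequence (insert/delete/substitute each cost 1):
  1. insert 't'  (+1)
  2. insert 'r'  (+1)
  3. insert 'a'  (+1)
  4. insert 'i'  (+1)
  5. insert 'n'  (+1)
  6. substitute 'e' -> 'i'  (+1)
  7. substitute 'g' -> 'n'  (+1)
  8. keep 'g'
Total edit operations: 7
Edit distance = 7


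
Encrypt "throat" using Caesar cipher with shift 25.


Word: "throat"
Shift: 25
Each letter → (letter + shift) mod 26:
  't' (19) + 25 = 18 → 's'
  'h' (7) + 25 = 6 → 'g'
  'r' (17) + 25 = 16 → 'q'
  'o' (14) + 25 = 13 → 'n'
  'a' (0) + 25 = 25 → 'z'
  't' (19) + 25 = 18 → 's'
Result = "sgqnzs"


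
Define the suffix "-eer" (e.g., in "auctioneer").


Suffix: -eer
As in: auctioneer -> auction + -eer
Meaning = one who is concerned with


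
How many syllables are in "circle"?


Word: "circle"
Syllable breakdown: cir-cle
Counting: 2 parts
= 2 syllables


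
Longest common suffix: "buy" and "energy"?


Word 1: "buy"
Word 2: "energy"
Comparing from end:
  Pos -1: 'y' == 'y'
  Pos -2: 'u' != 'g' (stop)
LCS = "y" (length 1)


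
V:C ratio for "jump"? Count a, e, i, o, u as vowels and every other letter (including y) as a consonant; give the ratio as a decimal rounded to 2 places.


Word: "jump"
Vowels (a,e,i,o,u): 1
Consonants: 3
Ratio = 1/3
= 0.33


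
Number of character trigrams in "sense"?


Word: "sense" (length 5)
Number of 3-grams = length - 3 + 1 = 5 - 3 + 1
= 3


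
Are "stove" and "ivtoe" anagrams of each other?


Word 1: "stove" → sorted: eostv
Word 2: "ivtoe" → sorted: eiotv
Same letters? eostv != eiotv
Anagram = No


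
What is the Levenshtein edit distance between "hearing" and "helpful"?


Word 1: "hearing" (length 7)
Word 2: "helpful" (length 7)
One optimal edit sequence (insert/delete/substitute each cost 1):
  1. keep 'h'
  2. keep 'e'
  3. substitute 'a' -> 'l'  (+1)
  4. substitute 'r' -> 'p'  (+1)
  5. substitute 'i' -> 'f'  (+1)
  6. substitute 'n' -> 'u'  (+1)
  7. substitute 'g' -> 'l'  (+1)
Total edit operations: 5
Edit distance = 5


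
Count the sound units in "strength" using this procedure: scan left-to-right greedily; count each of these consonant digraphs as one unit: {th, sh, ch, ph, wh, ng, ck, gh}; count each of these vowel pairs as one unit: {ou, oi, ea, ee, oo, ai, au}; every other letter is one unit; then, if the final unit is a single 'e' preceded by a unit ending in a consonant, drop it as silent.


Word: "strength" (8 letters)
Left-to-right scan:
  [1] 's' (letter)
  [2] 't' (letter)
  [3] 'r' (letter)
  [4] 'e' (letter)
  [5] 'ng' (digraph)
  [6] 'th' (digraph)
Units from scan: 6
Sound units = 6 units


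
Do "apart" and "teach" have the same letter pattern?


Pattern of "apart": [0, 1, 0, 2, 3]
Pattern of "teach": [0, 1, 2, 3, 4]
Patterns do not match
Same pattern = No


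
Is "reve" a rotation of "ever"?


Word: "ever", Candidate: "reve"
Method: check if candidate is substring of word+word
"everever" contains "reve"? Yes
Is rotation = Yes


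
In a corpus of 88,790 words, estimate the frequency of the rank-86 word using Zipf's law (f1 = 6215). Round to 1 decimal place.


Zipf's law: f(r) = f(1) / r
f(1) = 6215
f(86) = 6215 / 86
= 72.3 occurrences


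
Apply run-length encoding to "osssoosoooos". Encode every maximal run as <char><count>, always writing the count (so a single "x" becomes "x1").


String: "osssoosoooos"
Scanning for consecutive runs:
  'o' x 1
  's' x 3
  'o' x 2
  's' x 1
  'o' x 4
  's' x 1
RLE = "o1s3o2s1o4s1"


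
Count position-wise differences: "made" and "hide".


Comparing character by character (same length = 4):
  Pos 0: 'm' vs 'h' !=
  Pos 1: 'a' vs 'i' !=
  Pos 2: 'd' vs 'd' =
  Pos 3: 'e' vs 'e' =
Hamming distance = 2


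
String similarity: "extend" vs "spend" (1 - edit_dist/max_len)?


Word 1: "extend" (length 6)
Word 2: "spend" (length 5)
One optimal edit sequence:
  1. delete 'e'  (+1)
  2. substitute 'x' -> 's'  (+1)
  3. substitute 't' -> 'p'  (+1)
  4. keep 'e'
  5. keep 'n'
  6. keep 'd'
Edit distance = 3
Max length = max(6, 5) = 6
Similarity = 1 - 3/6
= 0.5000


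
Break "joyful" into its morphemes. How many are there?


Word: "joyful"
Morphemes: joy + -ful
Each morpheme carries meaning
= 2 morphemes


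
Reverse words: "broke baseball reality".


Original: "broke baseball reality"
Words (1..n): broke | baseball | reality
Reversed (n..1): reality | baseball | broke
Result = "reality baseball broke"


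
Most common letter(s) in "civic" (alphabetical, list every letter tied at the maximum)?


Word: "civic"
Letter counts:
  'c': 2
  'i': 2
  'v': 1
Maximum count = 2
Most frequent = 'c', 'i' (2 times each)


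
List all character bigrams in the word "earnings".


Word: "earnings" (length 8)
Number of bigrams = 8 - 2 + 1 = 7
  Position 0: "ea"
  Position 1: "ar"
  Position 2: "rn"
  Position 3: "ni"
  Position 4: "in"
  Position 5: "ng"
  Position 6: "gs"
Bigrams = "ea", "ar", "rn", "ni", "in", "ng", "gs"


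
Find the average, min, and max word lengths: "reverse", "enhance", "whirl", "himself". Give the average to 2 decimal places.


Lengths: "reverse"=7, "enhance"=7, "whirl"=5, "himself"=7
Sum = 26, Count = 4
Average = 26/4 = 6.50
= avg=6.50, min=5, max=7


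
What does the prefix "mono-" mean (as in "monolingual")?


Prefix: mono-
Example: monolingual (mono- + lingual)
Meaning = one


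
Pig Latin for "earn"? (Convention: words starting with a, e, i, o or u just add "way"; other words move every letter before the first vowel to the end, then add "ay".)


Word: "earn"
Starts with vowel → add 'way'
Pig Latin = "earnway"


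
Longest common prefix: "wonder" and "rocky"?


Word 1: "wonder"
Word 2: "rocky"
Comparing from start:
  Pos 0: 'w' != 'r' (stop)
LCP = "" (length 0)


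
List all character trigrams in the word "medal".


Word: "medal" (length 5)
Number of trigrams = 5 - 3 + 1 = 3
  Position 0: "med"
  Position 1: "eda"
  Position 2: "dal"
Trigrams = "med", "eda", "dal"


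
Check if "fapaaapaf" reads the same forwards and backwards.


Word: "fapaaapaf"
Reversed: "fapaaapaf"
Forward == Backward? fapaaapaf == fapaaapaf
Palindrome = Yes


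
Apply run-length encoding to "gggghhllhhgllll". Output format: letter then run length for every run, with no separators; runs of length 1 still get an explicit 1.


String: "gggghhllhhgllll"
Scanning for consecutive runs:
  'g' x 4
  'h' x 2
  'l' x 2
  'h' x 2
  'g' x 1
  'l' x 4
RLE = "g4h2l2h2g1l4"


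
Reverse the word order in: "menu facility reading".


Original: "menu facility reading"
Words (1..n): menu | facility | reading
Reversed (n..1): reading | facility | menu
Result = "reading facility menu"


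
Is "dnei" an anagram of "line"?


Word 1: "line" → sorted: eiln
Word 2: "dnei" → sorted: dein
Same letters? eiln != dein
Anagram = No


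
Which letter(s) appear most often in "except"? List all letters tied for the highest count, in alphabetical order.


Word: "except"
Letter counts:
  'c': 1
  'e': 2
  'p': 1
  't': 1
  'x': 1
Maximum count = 2
Most frequent = 'e' (2 times each)


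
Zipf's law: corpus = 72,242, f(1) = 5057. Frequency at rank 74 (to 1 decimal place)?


Zipf's law: f(r) = f(1) / r
f(1) = 5057
f(74) = 5057 / 74
= 68.3 occurrences


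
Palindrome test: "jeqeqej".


Word: "jeqeqej"
Reversed: "jeqeqej"
Forward == Backward? jeqeqej == jeqeqej
Palindrome = Yes


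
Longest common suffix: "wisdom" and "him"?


Word 1: "wisdom"
Word 2: "him"
Comparing from end:
  Pos -1: 'm' == 'm'
  Pos -2: 'o' != 'i' (stop)
LCS = "m" (length 1)


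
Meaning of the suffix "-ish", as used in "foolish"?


Suffix: -ish
Example: foolish (fool + -ish)
Meaning = somewhat / having the qualities of


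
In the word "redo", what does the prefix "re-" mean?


Prefix: re-
Example: redo = re- + do
Meaning = again


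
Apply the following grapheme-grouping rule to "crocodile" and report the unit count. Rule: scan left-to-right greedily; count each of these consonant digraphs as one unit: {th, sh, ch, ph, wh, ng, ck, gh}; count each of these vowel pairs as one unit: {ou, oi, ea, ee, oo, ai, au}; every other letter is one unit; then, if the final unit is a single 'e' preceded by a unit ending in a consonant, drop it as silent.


Word: "crocodile" (9 letters)
Left-to-right scan:
  (1) 'c' (letter)
  (2) 'r' (letter)
  (3) 'o' (letter)
  (4) 'c' (letter)
  (5) 'o' (letter)
  (6) 'd' (letter)
  (7) 'i' (letter)
  (8) 'l' (letter)
  (9) 'e' (letter)
Units from scan: 9
Final unit is 'e' after a consonant -> drop as silent (-1)
Sound units = 8 units


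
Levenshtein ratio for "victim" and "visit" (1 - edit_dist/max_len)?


Word 1: "victim" (length 6)
Word 2: "visit" (length 5)
One optimal edit sequence:
  1. keep 'v'
  2. keep 'i'
  3. delete 'c'  (+1)
  4. substitute 't' -> 's'  (+1)
  5. keep 'i'
  6. substitute 'm' -> 't'  (+1)
Edit distance = 3
Max length = max(6, 5) = 6
Similarity = 1 - 3/6
= 0.5000


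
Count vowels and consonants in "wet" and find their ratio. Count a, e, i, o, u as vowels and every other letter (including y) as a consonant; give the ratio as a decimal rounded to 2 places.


Word: "wet"
Vowels (a,e,i,o,u): 1
Consonants: 2
Ratio = 1/2
= 0.50


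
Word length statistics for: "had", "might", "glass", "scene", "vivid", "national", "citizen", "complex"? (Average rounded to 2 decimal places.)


Lengths: "had"=3, "might"=5, "glass"=5, "scene"=5, "vivid"=5, "national"=8, "citizen"=7, "complex"=7
Sum = 45, Count = 8
Average = 45/8 = 5.63
= avg=5.63, min=3, max=8


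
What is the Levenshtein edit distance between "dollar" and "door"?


Word 1: "dollar" (length 6)
Word 2: "door" (length 4)
One optimal edit sequence (insert/delete/substitute each cost 1):
  1. keep 'd'
  2. keep 'o'
  3. delete 'l'  (+1)
  4. delete 'l'  (+1)
  5. substitute 'a' -> 'o'  (+1)
  6. keep 'r'
Total edit operations: 3
Edit distance = 3


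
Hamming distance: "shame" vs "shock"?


Comparing character by character (same length = 5):
  Pos 0: 's' vs 's' =
  Pos 1: 'h' vs 'h' =
  Pos 2: 'a' vs 'o' !=
  Pos 3: 'm' vs 'c' !=
  Pos 4: 'e' vs 'k' !=
Hamming distance = 3


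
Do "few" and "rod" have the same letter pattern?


Pattern of "few": [0, 1, 2]
Pattern of "rod": [0, 1, 2]
Patterns match
Same pattern = Yes


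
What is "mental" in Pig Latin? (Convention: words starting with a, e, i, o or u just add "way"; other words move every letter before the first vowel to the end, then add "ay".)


Word: "mental"
Starts with consonant(s) → move to end, add 'ay'
Consonant cluster: "m"
Pig Latin = "entalmay"


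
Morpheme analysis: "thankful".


Word: "thankful"
Morphemes: thank | -ful
Each morpheme carries meaning
= 2 morphemes


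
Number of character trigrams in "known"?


Word: "known" (length 5)
Number of 3-grams = length - 3 + 1 = 5 - 3 + 1
= 3


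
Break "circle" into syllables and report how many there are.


Word: "circle"
Syllable breakdown: cir-cle
Counting: 2 parts
= 2 syllables


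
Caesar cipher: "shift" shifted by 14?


Word: "shift"
Shift: 14
Each letter → (letter + shift) mod 26:
  's' (18) + 14 = 6 → 'g'
  'h' (7) + 14 = 21 → 'v'
  'i' (8) + 14 = 22 → 'w'
  'f' (5) + 14 = 19 → 't'
  't' (19) + 14 = 7 → 'h'
Result = "gvwth"


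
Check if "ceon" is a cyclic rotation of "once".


Word: "once", Candidate: "ceon"
Method: check if candidate is substring of word+word
"onceonce" contains "ceon"? Yes
Is rotation = Yes


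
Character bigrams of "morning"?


Word: "morning" (length 7)
Number of bigrams = 7 - 2 + 1 = 6
  Position 0: "mo"
  Position 1: "or"
  Position 2: "rn"
  Position 3: "ni"
  Position 4: "in"
  Position 5: "ng"
Bigrams = "mo", "or", "rn", "ni", "in", "ng"


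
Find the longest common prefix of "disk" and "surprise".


Word 1: "disk"
Word 2: "surprise"
Comparing from start:
  Pos 0: 'd' != 's' (stop)
LCP = "" (length 0)


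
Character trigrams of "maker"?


Word: "maker" (length 5)
Number of trigrams = 5 - 3 + 1 = 3
  Position 0: "mak"
  Position 1: "ake"
  Position 2: "ker"
Trigrams = "mak", "ake", "ker"


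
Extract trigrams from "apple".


Word: "apple" (length 5)
Number of trigrams = 5 - 3 + 1 = 3
  Position 0: "app"
  Position 1: "ppl"
  Position 2: "ple"
Trigrams = "app", "ppl", "ple"


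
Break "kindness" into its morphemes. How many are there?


Word: "kindness"
Morphemes: kind / -ness
Each morpheme carries meaning
= 2 morphemes


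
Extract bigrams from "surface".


Word: "surface" (length 7)
Number of bigrams = 7 - 2 + 1 = 6
  Position 0: "su"
  Position 1: "ur"
  Position 2: "rf"
  Position 3: "fa"
  Position 4: "ac"
  Position 5: "ce"
Bigrams = "su", "ur", "rf", "fa", "ac", "ce"


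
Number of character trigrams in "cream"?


Word: "cream" (length 5)
Number of 3-grams = length - 3 + 1 = 5 - 3 + 1
= 3


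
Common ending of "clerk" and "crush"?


Word 1: "clerk"
Word 2: "crush"
Comparing from end:
  Pos -1: 'k' != 'h' (stop)
LCS = "" (length 0)


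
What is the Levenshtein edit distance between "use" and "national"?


Word 1: "use" (length 3)
Word 2: "national" (length 8)
One optimal edit sequence (insert/delete/substitute each cost 1):
  1. insert 'n'  (+1)
  2. insert 'a'  (+1)
  3. insert 't'  (+1)
  4. insert 'i'  (+1)
  5. insert 'o'  (+1)
  6. substitute 'u' -> 'n'  (+1)
  7. substitute 's' -> 'a'  (+1)
  8. substitute 'e' -> 'l'  (+1)
Total edit operations: 8
Edit distance = 8


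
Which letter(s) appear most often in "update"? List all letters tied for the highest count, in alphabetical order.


Word: "update"
Letter counts:
  'a': 1
  'd': 1
  'e': 1
  'p': 1
  't': 1
  'u': 1
Maximum count = 1
Most frequent = 'a', 'd', 'e', 'p', 't', 'u' (1 time each)


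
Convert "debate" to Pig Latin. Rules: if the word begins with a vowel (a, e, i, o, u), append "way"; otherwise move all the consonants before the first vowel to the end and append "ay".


Word: "debate"
Starts with consonant(s) → move to end, add 'ay'
Consonant cluster: "d"
Pig Latin = "ebateday"


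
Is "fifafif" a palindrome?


Word: "fifafif"
Reversed: "fifafif"
Forward == Backward? fifafif == fifafif
Palindrome = Yes


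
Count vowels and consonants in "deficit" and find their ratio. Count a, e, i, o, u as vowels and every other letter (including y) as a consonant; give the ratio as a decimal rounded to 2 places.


Word: "deficit"
Vowels (a,e,i,o,u): 3
Consonants: 4
Ratio = 3/4
= 0.75


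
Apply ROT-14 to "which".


Word: "which"
Shift: 14
Each letter → (letter + shift) mod 26:
  'w' (22) + 14 = 10 → 'k'
  'h' (7) + 14 = 21 → 'v'
  'i' (8) + 14 = 22 → 'w'
  'c' (2) + 14 = 16 → 'q'
  'h' (7) + 14 = 21 → 'v'
Result = "kvwqv"


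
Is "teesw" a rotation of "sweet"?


Word: "sweet", Candidate: "teesw"
Method: check if candidate is substring of word+word
"sweetsweet" contains "teesw"? No
Is rotation = No


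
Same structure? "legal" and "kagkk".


Pattern of "legal": [0, 1, 2, 3, 0]
Pattern of "kagkk": [0, 1, 2, 0, 0]
Patterns do not match
Same pattern = No


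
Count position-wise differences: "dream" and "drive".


Comparing character by character (same length = 5):
  Pos 0: 'd' vs 'd' =
  Pos 1: 'r' vs 'r' =
  Pos 2: 'e' vs 'i' !=
  Pos 3: 'a' vs 'v' !=
  Pos 4: 'm' vs 'e' !=
Hamming distance = 3


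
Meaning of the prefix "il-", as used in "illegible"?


Prefix: il-
Example: illegible = il- + legible
Meaning = not


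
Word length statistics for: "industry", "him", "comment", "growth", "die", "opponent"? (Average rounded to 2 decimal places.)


Lengths: "industry"=8, "him"=3, "comment"=7, "growth"=6, "die"=3, "opponent"=8
Sum = 35, Count = 6
Average = 35/6 = 5.83
= avg=5.83, min=3, max=8


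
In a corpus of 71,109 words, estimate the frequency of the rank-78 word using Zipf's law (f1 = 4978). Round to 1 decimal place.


Zipf's law: f(r) = f(1) / r
f(1) = 4978
f(78) = 4978 / 78
= 63.8 occurrences


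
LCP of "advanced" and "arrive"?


Word 1: "advanced"
Word 2: "arrive"
Comparing from start:
  Pos 0: 'a' == 'a'
  Pos 1: 'd' != 'r' (stop)
LCP = "a" (length 1)


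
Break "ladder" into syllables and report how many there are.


Word: "ladder"
Syllable breakdown: lad / der
Counting: 2 parts
= 2 syllables


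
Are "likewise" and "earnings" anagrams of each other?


Word 1: "likewise" → sorted: eeiiklsw
Word 2: "earnings" → sorted: aeginnrs
Same letters? eeiiklsw != aeginnrs
Anagram = No


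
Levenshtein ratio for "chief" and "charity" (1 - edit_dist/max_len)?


Word 1: "chief" (length 5)
Word 2: "charity" (length 7)
One optimal edit sequence:
  1. keep 'c'
  2. keep 'h'
  3. insert 'a'  (+1)
  4. insert 'r'  (+1)
  5. keep 'i'
  6. substitute 'e' -> 't'  (+1)
  7. substitute 'f' -> 'y'  (+1)
Edit distance = 4
Max length = max(5, 7) = 7
Similarity = 1 - 4/7
= 0.4286


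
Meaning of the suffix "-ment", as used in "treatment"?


Suffix: -ment
Example: treatment = treat + -ment
Meaning = result of action


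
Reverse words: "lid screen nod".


Original: "lid screen nod"
Words (1..n): lid | screen | nod
Reversed (n..1): nod | screen | lid
Result = "nod screen lid"


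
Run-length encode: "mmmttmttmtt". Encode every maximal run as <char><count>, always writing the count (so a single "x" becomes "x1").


String: "mmmttmttmtt"
Scanning for consecutive runs:
  'm' x 3
  't' x 2
  'm' x 1
  't' x 2
  'm' x 1
  't' x 2
RLE = "m3t2m1t2m1t2"


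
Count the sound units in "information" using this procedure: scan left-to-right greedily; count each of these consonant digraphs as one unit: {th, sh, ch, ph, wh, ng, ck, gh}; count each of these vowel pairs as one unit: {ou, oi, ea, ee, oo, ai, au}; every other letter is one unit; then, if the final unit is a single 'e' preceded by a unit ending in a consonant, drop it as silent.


Word: "information" (11 letters)
Left-to-right scan:
  (1) 'i' (letter)
  (2) 'n' (letter)
  (3) 'f' (letter)
  (4) 'o' (letter)
  (5) 'r' (letter)
  (6) 'm' (letter)
  (7) 'a' (letter)
  (8) 't' (letter)
  (9) 'i' (letter)
  (10) 'o' (letter)
  (11) 'n' (letter)
Units from scan: 11
Sound units = 11 units


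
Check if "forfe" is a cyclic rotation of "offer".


Word: "offer", Candidate: "forfe"
Method: check if candidate is substring of word+word
"offeroffer" contains "forfe"? No
Is rotation = No


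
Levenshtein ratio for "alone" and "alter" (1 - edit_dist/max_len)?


Word 1: "alone" (length 5)
Word 2: "alter" (length 5)
One optimal edit sequence:
  1. keep 'a'
  2. keep 'l'
  3. substitute 'o' -> 't'  (+1)
  4. substitute 'n' -> 'e'  (+1)
  5. substitute 'e' -> 'r'  (+1)
Edit distance = 3
Max length = max(5, 5) = 5
Similarity = 1 - 3/5
= 0.4000


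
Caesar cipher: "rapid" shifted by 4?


Word: "rapid"
Shift: 4
Each letter → (letter + shift) mod 26:
  'r' (17) + 4 = 21 → 'v'
  'a' (0) + 4 = 4 → 'e'
  'p' (15) + 4 = 19 → 't'
  'i' (8) + 4 = 12 → 'm'
  'd' (3) + 4 = 7 → 'h'
Result = "vetmh"


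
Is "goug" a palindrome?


Word: "goug"
Reversed: "guog"
Forward == Backward? goug != guog
Palindrome = No


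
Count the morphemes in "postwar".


Word: "postwar"
Morphemes: post- + war
Each morpheme carries meaning
= 2 morphemes


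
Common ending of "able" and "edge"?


Word 1: "able"
Word 2: "edge"
Comparing from end:
  Pos -1: 'e' == 'e'
  Pos -2: 'l' != 'g' (stop)
LCS = "e" (length 1)


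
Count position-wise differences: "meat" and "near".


Comparing character by character (same length = 4):
  Pos 0: 'm' vs 'n' !=
  Pos 1: 'e' vs 'e' =
  Pos 2: 'a' vs 'a' =
  Pos 3: 't' vs 'r' !=
Hamming distance = 2


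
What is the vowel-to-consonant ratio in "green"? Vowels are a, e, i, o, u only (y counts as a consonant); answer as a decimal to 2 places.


Word: "green"
Vowels (a,e,i,o,u): 2
Consonants: 3
Ratio = 2/3
= 0.67


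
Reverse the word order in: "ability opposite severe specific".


Original: "ability opposite severe specific"
Words (1..n): ability | opposite | severe | specific
Reversed (n..1): specific | severe | opposite | ability
Result = "specific severe opposite ability"


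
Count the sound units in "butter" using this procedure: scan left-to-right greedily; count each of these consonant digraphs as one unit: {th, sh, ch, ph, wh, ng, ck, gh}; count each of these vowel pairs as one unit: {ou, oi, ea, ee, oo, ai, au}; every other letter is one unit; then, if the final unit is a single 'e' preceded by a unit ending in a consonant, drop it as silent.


Word: "butter" (6 letters)
Left-to-right scan:
  (1) 'b' (letter)
  (2) 'u' (letter)
  (3) 't' (letter)
  (4) 't' (letter)
  (5) 'e' (letter)
  (6) 'r' (letter)
Units from scan: 6
Sound units = 6 units


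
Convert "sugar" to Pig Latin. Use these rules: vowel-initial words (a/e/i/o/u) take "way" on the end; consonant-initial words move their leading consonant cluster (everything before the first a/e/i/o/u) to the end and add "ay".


Word: "sugar"
Starts with consonant(s) → move to end, add 'ay'
Consonant cluster: "s"
Pig Latin = "ugarsay"


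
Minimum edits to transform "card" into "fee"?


Word 1: "card" (length 4)
Word 2: "fee" (length 3)
One optimal edit sequence (insert/delete/substitute each cost 1):
  1. delete 'c'  (+1)
  2. substitute 'a' -> 'f'  (+1)
  3. substitute 'r' -> 'e'  (+1)
  4. substitute 'd' -> 'e'  (+1)
Total edit operations: 4
Edit distance = 4


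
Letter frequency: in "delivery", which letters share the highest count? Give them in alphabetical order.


Word: "delivery"
Letter counts:
  'd': 1
  'e': 2
  'i': 1
  'l': 1
  'r': 1
  'v': 1
  'y': 1
Maximum count = 2
Most frequent = 'e' (2 times each)


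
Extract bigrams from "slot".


Word: "slot" (length 4)
Number of bigrams = 4 - 2 + 1 = 3
  Position 0: "sl"
  Position 1: "lo"
  Position 2: "ot"
Bigrams = "sl", "lo", "ot"


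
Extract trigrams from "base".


Word: "base" (length 4)
Number of trigrams = 4 - 3 + 1 = 2
  Position 0: "bas"
  Position 1: "ase"
Trigrams = "bas", "ase"


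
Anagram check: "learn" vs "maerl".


Word 1: "learn" → sorted: aelnr
Word 2: "maerl" → sorted: aelmr
Same letters? aelnr != aelmr
Anagram = No


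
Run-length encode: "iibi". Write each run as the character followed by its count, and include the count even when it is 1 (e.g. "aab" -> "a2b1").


String: "iibi"
Scanning for consecutive runs:
  'i' x 2
  'b' x 1
  'i' x 1
RLE = "i2b1i1"


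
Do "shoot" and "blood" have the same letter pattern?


Pattern of "shoot": [0, 1, 2, 2, 3]
Pattern of "blood": [0, 1, 2, 2, 3]
Patterns match
Same pattern = Yes


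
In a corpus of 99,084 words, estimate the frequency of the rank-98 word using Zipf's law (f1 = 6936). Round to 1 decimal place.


Zipf's law: f(r) = f(1) / r
f(1) = 6936
f(98) = 6936 / 98
= 70.8 occurrences


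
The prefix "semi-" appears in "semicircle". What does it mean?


Prefix: semi-
Example: semicircle (semi- + circle)
Meaning = half


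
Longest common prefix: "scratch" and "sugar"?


Word 1: "scratch"
Word 2: "sugar"
Comparing from start:
  Pos 0: 's' == 's'
  Pos 1: 'c' != 'u' (stop)
LCP = "s" (length 1)


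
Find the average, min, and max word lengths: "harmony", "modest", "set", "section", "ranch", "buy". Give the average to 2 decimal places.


Lengths: "harmony"=7, "modest"=6, "set"=3, "section"=7, "ranch"=5, "buy"=3
Sum = 31, Count = 6
Average = 31/6 = 5.17
= avg=5.17, min=3, max=7


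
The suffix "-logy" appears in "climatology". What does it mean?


Suffix: -logy
Example: climatology = climate + -logy, with a spelling change
Meaning = study of


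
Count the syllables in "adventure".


Word: "adventure"
Syllable breakdown: ad · ven · ture
Counting: 3 parts
= 3 syllables


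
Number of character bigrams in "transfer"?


Word: "transfer" (length 8)
Number of 2-grams = length - 2 + 1 = 8 - 2 + 1
= 7


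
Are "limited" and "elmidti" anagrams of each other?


Word 1: "limited" → sorted: deiilmt
Word 2: "elmidti" → sorted: deiilmt
Same letters? deiilmt == deiilmt
Anagram = Yes


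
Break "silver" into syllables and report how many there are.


Word: "silver"
Syllable breakdown: sil | ver
Counting: 2 parts
= 2 syllables


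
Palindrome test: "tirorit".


Word: "tirorit"
Reversed: "tirorit"
Forward == Backward? tirorit == tirorit
Palindrome = Yes


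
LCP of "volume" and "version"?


Word 1: "volume"
Word 2: "version"
Comparing from start:
  Pos 0: 'v' == 'v'
  Pos 1: 'o' != 'e' (stop)
LCP = "v" (length 1)


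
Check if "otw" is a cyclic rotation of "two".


Word: "two", Candidate: "otw"
Method: check if candidate is substring of word+word
"twotwo" contains "otw"? Yes
Is rotation = Yes


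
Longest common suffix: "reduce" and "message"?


Word 1: "reduce"
Word 2: "message"
Comparing from end:
  Pos -1: 'e' == 'e'
  Pos -2: 'c' != 'g' (stop)
LCS = "e" (length 1)


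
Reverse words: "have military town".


Original: "have military town"
Words (1..n): have | military | town
Reversed (n..1): town | military | have
Result = "town military have"


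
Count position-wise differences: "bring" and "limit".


Comparing character by character (same length = 5):
  Pos 0: 'b' vs 'l' !=
  Pos 1: 'r' vs 'i' !=
  Pos 2: 'i' vs 'm' !=
  Pos 3: 'n' vs 'i' !=
  Pos 4: 'g' vs 't' !=
Hamming distance = 5


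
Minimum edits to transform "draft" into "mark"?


Word 1: "draft" (length 5)
Word 2: "mark" (length 4)
One optimal edit sequence (insert/delete/substitute each cost 1):
  1. delete 'd'  (+1)
  2. substitute 'r' -> 'm'  (+1)
  3. keep 'a'
  4. substitute 'f' -> 'r'  (+1)
  5. substitute 't' -> 'k'  (+1)
Total edit operations: 4
Edit distance = 4


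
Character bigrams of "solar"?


Word: "solar" (length 5)
Number of bigrams = 5 - 2 + 1 = 4
  Position 0: "so"
  Position 1: "ol"
  Position 2: "la"
  Position 3: "ar"
Bigrams = "so", "ol", "la", "ar"


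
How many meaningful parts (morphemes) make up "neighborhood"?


Word: "neighborhood"
Morphemes: neighbor / -hood
Each morpheme carries meaning
= 2 morphemes


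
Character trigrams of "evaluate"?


Word: "evaluate" (length 8)
Number of trigrams = 8 - 3 + 1 = 6
  Position 0: "eva"
  Position 1: "val"
  Position 2: "alu"
  Position 3: "lua"
  Position 4: "uat"
  Position 5: "ate"
Trigrams = "eva", "val", "alu", "lua", "uat", "ate"


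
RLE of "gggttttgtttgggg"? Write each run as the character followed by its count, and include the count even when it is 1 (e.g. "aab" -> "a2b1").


String: "gggttttgtttgggg"
Scanning for consecutive runs:
  'g' x 3
  't' x 4
  'g' x 1
  't' x 3
  'g' x 4
RLE = "g3t4g1t3g4"


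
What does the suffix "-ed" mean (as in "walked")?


Suffix: -ed
Example: walked (walk + -ed)
Meaning = past tense


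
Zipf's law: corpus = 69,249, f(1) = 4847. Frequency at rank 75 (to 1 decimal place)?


Zipf's law: f(r) = f(1) / r
f(1) = 4847
f(75) = 4847 / 75
= 64.6 occurrences


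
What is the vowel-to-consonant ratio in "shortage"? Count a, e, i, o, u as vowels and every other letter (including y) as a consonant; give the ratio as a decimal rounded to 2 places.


Word: "shortage"
Vowels (a,e,i,o,u): 3
Consonants: 5
Ratio = 3/5
= 0.60


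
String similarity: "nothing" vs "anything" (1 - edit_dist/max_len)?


Word 1: "nothing" (length 7)
Word 2: "anything" (length 8)
One optimal edit sequence:
  1. insert 'a'  (+1)
  2. keep 'n'
  3. substitute 'o' -> 'y'  (+1)
  4. keep 't'
  5. keep 'h'
  6. keep 'i'
  7. keep 'n'
  8. keep 'g'
Edit distance = 2
Max length = max(7, 8) = 8
Similarity = 1 - 2/8
= 0.7500


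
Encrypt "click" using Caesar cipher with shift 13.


Word: "click"
Shift: 13
Each letter → (letter + shift) mod 26:
  'c' (2) + 13 = 15 → 'p'
  'l' (11) + 13 = 24 → 'y'
  'i' (8) + 13 = 21 → 'v'
  'c' (2) + 13 = 15 → 'p'
  'k' (10) + 13 = 23 → 'x'
Result = "pyvpx"


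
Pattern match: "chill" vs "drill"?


Pattern of "chill": [0, 1, 2, 3, 3]
Pattern of "drill": [0, 1, 2, 3, 3]
Patterns match
Same pattern = Yes


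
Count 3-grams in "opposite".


Word: "opposite" (length 8)
Number of 3-grams = length - 3 + 1 = 8 - 3 + 1
= 6


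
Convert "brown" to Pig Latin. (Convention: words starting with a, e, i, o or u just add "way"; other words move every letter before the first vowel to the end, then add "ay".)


Word: "brown"
Starts with consonant(s) → move to end, add 'ay'
Consonant cluster: "br"
Pig Latin = "ownbray"


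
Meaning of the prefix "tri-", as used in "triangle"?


Prefix: tri-
Example: triangle = tri- + angle
Meaning = three


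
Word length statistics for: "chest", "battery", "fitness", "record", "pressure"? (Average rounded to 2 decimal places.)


Lengths: "chest"=5, "battery"=7, "fitness"=7, "record"=6, "pressure"=8
Sum = 33, Count = 5
Average = 33/5 = 6.60
= avg=6.60, min=5, max=8


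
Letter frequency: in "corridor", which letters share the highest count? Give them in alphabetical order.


Word: "corridor"
Letter counts:
  'c': 1
  'd': 1
  'i': 1
  'o': 2
  'r': 3
Maximum count = 3
Most frequent = 'r' (3 times each)


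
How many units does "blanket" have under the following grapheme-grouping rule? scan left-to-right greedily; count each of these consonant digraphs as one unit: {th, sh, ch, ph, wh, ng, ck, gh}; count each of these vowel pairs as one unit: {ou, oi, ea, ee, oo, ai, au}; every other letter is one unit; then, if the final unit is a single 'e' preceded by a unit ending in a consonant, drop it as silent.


Word: "blanket" (7 letters)
Left-to-right scan:
  [1] 'b' (letter)
  [2] 'l' (letter)
  [3] 'a' (letter)
  [4] 'n' (letter)
  [5] 'k' (letter)
  [6] 'e' (letter)
  [7] 't' (letter)
Units from scan: 7
Sound units = 7 units


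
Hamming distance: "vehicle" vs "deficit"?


Comparing character by character (same length = 7):
  Pos 0: 'v' vs 'd' !=
  Pos 1: 'e' vs 'e' =
  Pos 2: 'h' vs 'f' !=
  Pos 3: 'i' vs 'i' =
  Pos 4: 'c' vs 'c' =
  Pos 5: 'l' vs 'i' !=
  Pos 6: 'e' vs 't' !=
Hamming distance = 4


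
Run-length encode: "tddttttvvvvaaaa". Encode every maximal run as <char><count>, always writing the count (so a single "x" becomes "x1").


String: "tddttttvvvvaaaa"
Scanning for consecutive runs:
  't' x 1
  'd' x 2
  't' x 4
  'v' x 4
  'a' x 4
RLE = "t1d2t4v4a4"


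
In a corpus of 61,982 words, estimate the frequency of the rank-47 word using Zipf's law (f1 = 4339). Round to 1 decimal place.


Zipf's law: f(r) = f(1) / r
f(1) = 4339
f(47) = 4339 / 47
= 92.3 occurrences


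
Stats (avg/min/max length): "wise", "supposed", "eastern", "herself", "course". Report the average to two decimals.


Lengths: "wise"=4, "supposed"=8, "eastern"=7, "herself"=7, "course"=6
Sum = 32, Count = 5
Average = 32/5 = 6.40
= avg=6.40, min=4, max=8


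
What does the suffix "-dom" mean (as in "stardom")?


Suffix: -dom
As in: stardom -> star + -dom
Meaning = state / realm


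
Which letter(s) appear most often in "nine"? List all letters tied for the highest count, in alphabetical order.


Word: "nine"
Letter counts:
  'e': 1
  'i': 1
  'n': 2
Maximum count = 2
Most frequent = 'n' (2 times each)


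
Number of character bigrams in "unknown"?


Word: "unknown" (length 7)
Number of 2-grams = length - 2 + 1 = 7 - 2 + 1
= 6


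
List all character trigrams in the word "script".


Word: "script" (length 6)
Number of trigrams = 6 - 3 + 1 = 4
  Position 0: "scr"
  Position 1: "cri"
  Position 2: "rip"
  Position 3: "ipt"
Trigrams = "scr", "cri", "rip", "ipt"


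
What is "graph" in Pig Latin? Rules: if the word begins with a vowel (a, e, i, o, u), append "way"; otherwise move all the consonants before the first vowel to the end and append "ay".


Word: "graph"
Starts with consonant(s) → move to end, add 'ay'
Consonant cluster: "gr"
Pig Latin = "aphgray"


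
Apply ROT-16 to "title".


Word: "title"
Shift: 16
Each letter → (letter + shift) mod 26:
  't' (19) + 16 = 9 → 'j'
  'i' (8) + 16 = 24 → 'y'
  't' (19) + 16 = 9 → 'j'
  'l' (11) + 16 = 1 → 'b'
  'e' (4) + 16 = 20 → 'u'
Result = "jyjbu"


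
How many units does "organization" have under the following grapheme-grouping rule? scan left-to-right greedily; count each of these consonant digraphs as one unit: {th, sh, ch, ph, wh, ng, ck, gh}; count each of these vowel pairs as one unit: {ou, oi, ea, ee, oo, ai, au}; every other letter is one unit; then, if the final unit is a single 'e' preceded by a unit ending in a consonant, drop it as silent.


Word: "organization" (12 letters)
Left-to-right scan:
  (1) 'o' (letter)
  (2) 'r' (letter)
  (3) 'g' (letter)
  (4) 'a' (letter)
  (5) 'n' (letter)
  (6) 'i' (letter)
  (7) 'z' (letter)
  (8) 'a' (letter)
  (9) 't' (letter)
  (10) 'i' (letter)
  (11) 'o' (letter)
  (12) 'n' (letter)
Units from scan: 12
Sound units = 12 units


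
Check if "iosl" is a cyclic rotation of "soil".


Word: "soil", Candidate: "iosl"
Method: check if candidate is substring of word+word
"soilsoil" contains "iosl"? No
Is rotation = No


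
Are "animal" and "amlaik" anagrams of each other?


Word 1: "animal" → sorted: aailmn
Word 2: "amlaik" → sorted: aaiklm
Same letters? aailmn != aaiklm
Anagram = No


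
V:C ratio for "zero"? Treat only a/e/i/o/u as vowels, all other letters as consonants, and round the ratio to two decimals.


Word: "zero"
Vowels (a,e,i,o,u): 2
Consonants: 2
Ratio = 2/2
= 1.00


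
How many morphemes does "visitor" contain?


Word: "visitor"
Morphemes: visit / -or
Each morpheme carries meaning
= 2 morphemes


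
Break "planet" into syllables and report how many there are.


Word: "planet"
Syllable breakdown: plan · et
Counting: 2 parts
= 2 syllables


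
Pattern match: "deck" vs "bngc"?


Pattern of "deck": [0, 1, 2, 3]
Pattern of "bngc": [0, 1, 2, 3]
Patterns match
Same pattern = Yes
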